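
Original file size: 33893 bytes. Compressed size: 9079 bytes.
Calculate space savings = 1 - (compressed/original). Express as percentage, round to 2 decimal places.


ratio = compressed/original = 9079/33893 = 0.267872
savings = 1 - ratio = 1 - 0.267872 = 0.732128
as a percentage: 0.732128 * 100 = 73.21%

Space savings = 1 - 9079/33893 = 73.21%


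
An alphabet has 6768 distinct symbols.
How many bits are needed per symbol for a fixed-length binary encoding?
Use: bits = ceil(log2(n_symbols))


log2(6768) = 12.7245
Bracket: 2^12 = 4096 < 6768 <= 2^13 = 8192
So ceil(log2(6768)) = 13

bits = ceil(log2(6768)) = ceil(12.7245) = 13 bits


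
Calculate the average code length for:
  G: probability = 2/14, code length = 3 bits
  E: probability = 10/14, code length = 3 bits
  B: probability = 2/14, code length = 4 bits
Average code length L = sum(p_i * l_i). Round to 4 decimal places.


Weighted contributions p_i * l_i:
  G: (2/14) * 3 = 6/14
  E: (10/14) * 3 = 30/14
  B: (2/14) * 4 = 8/14
Sum = (6 + 30 + 8)/14 = 44/14

L = 44/14 = 3.1429 bits/symbol


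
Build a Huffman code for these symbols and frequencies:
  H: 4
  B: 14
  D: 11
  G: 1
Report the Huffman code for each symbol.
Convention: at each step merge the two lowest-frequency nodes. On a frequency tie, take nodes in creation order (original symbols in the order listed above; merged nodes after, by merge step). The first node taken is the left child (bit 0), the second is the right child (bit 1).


Huffman tree construction:
Step 1: Merge G(1) + H(4) = 5
Step 2: Merge (G+H)(5) + D(11) = 16
Step 3: Merge B(14) + ((G+H)+D)(16) = 30
Read each symbol's code off the tree from the root (left child = 0, right child = 1).

Codes:
  H: 101 (length 3)
  B: 0 (length 1)
  D: 11 (length 2)
  G: 100 (length 3)
Average code length: 51/30 = 1.7000 bits/symbol


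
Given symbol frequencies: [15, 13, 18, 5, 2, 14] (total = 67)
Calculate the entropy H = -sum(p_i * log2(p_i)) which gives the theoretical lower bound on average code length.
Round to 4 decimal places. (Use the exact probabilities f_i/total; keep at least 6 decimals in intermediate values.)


Per-symbol terms -p_i * log2(p_i) with p_i = f_i/67:
  p = 15/67 = 0.223881: log2(p) = -2.159199, -p*log2(p) = 0.483403
  p = 13/67 = 0.194030: log2(p) = -2.365649, -p*log2(p) = 0.459007
  p = 18/67 = 0.268657: log2(p) = -1.896164, -p*log2(p) = 0.509417
  p = 5/67 = 0.074627: log2(p) = -3.744161, -p*log2(p) = 0.279415
  p = 2/67 = 0.029851: log2(p) = -5.066089, -p*log2(p) = 0.151227
  p = 14/67 = 0.208955: log2(p) = -2.258734, -p*log2(p) = 0.471974
H = 0.483403 + 0.459007 + 0.509417 + 0.279415 + 0.151227 + 0.471974 = 2.354443

H = 2.3544 bits/symbol


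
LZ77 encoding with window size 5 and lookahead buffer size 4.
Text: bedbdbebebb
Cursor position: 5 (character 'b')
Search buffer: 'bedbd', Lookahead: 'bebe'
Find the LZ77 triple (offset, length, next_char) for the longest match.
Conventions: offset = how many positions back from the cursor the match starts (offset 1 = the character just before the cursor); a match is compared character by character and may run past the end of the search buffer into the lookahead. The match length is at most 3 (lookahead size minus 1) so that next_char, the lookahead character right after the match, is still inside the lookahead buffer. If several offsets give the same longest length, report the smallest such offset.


Try each offset into the search buffer:
  offset=1 (pos 4, char 'd'): match length 0
  offset=2 (pos 3, char 'b'): match length 1
  offset=3 (pos 2, char 'd'): match length 0
  offset=4 (pos 1, char 'e'): match length 0
  offset=5 (pos 0, char 'b'): match length 2
Longest match has length 2 at offset 5.
next_char = character at position 5 + 2 = 7 -> 'b'

Best match: offset=5, length=2 (matching 'be' starting at position 0)
LZ77 triple: (5, 2, 'b')


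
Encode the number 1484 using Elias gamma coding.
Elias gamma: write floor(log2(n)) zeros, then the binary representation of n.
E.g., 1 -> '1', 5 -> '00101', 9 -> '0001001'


num_bits = floor(log2(1484)) + 1 = 11
leading_zeros = num_bits - 1 = 10
binary(1484) = 10111001100

Elias gamma(1484) = '0000000000' + '10111001100' = 000000000010111001100 (21 bits)


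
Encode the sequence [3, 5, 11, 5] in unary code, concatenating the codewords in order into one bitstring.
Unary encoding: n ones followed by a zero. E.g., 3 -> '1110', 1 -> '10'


Encode each number as n ones followed by a terminating 0:
  3 -> 1110 (4 bits)
  5 -> 111110 (6 bits)
  11 -> 111111111110 (12 bits)
  5 -> 111110 (6 bits)
Total length = 4 + 6 + 12 + 6 = 28 bits.

Unary([3, 5, 11, 5]) = 1110111110111111111110111110 (28 bits)


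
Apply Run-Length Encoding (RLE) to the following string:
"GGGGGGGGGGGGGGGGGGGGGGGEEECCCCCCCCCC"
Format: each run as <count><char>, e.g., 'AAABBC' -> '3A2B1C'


Scanning runs left to right:
  i=0: run of 'G' x 23 -> '23G'
  i=23: run of 'E' x 3 -> '3E'
  i=26: run of 'C' x 10 -> '10C'

RLE = 23G3E10C


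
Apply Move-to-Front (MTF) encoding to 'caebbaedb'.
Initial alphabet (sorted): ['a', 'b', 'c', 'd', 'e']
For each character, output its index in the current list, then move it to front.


MTF encoding:
'c': index 2 in ['a', 'b', 'c', 'd', 'e'] -> ['c', 'a', 'b', 'd', 'e']
'a': index 1 in ['c', 'a', 'b', 'd', 'e'] -> ['a', 'c', 'b', 'd', 'e']
'e': index 4 in ['a', 'c', 'b', 'd', 'e'] -> ['e', 'a', 'c', 'b', 'd']
'b': index 3 in ['e', 'a', 'c', 'b', 'd'] -> ['b', 'e', 'a', 'c', 'd']
'b': index 0 in ['b', 'e', 'a', 'c', 'd'] -> ['b', 'e', 'a', 'c', 'd']
'a': index 2 in ['b', 'e', 'a', 'c', 'd'] -> ['a', 'b', 'e', 'c', 'd']
'e': index 2 in ['a', 'b', 'e', 'c', 'd'] -> ['e', 'a', 'b', 'c', 'd']
'd': index 4 in ['e', 'a', 'b', 'c', 'd'] -> ['d', 'e', 'a', 'b', 'c']
'b': index 3 in ['d', 'e', 'a', 'b', 'c'] -> ['b', 'd', 'e', 'a', 'c']


Output: [2, 1, 4, 3, 0, 2, 2, 4, 3]


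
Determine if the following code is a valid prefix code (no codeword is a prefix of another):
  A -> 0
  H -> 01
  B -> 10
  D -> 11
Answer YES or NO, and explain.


Checking each pair (does one codeword prefix another?):
  A='0' vs H='01': prefix -- VIOLATION

NO -- this is NOT a valid prefix code. A (0) is a prefix of H (01).


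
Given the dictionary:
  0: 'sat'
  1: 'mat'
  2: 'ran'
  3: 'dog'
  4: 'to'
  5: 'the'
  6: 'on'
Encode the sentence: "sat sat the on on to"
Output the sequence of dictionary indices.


Look up each word in the dictionary:
  'sat' -> 0
  'sat' -> 0
  'the' -> 5
  'on' -> 6
  'on' -> 6
  'to' -> 4

Encoded: [0, 0, 5, 6, 6, 4]


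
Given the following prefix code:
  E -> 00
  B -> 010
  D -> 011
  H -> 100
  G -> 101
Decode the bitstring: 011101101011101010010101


Decoding step by step:
Bits 011 -> D
Bits 101 -> G
Bits 101 -> G
Bits 011 -> D
Bits 101 -> G
Bits 010 -> B
Bits 010 -> B
Bits 101 -> G


Decoded message: DGGDGBBG


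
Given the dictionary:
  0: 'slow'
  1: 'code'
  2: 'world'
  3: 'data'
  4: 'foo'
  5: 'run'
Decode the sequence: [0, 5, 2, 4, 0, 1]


Look up each index in the dictionary:
  0 -> 'slow'
  5 -> 'run'
  2 -> 'world'
  4 -> 'foo'
  0 -> 'slow'
  1 -> 'code'

Decoded: "slow run world foo slow code"


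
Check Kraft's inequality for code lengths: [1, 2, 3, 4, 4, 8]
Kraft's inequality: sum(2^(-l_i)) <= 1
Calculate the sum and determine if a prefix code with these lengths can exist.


Sum = 2^(-1) + 2^(-2) + 2^(-3) + 2^(-4) + 2^(-4) + 2^(-8)
    = 0.5 + 0.25 + 0.125 + 0.0625 + 0.0625 + 0.00390625
    = 257/256 = 1.00390625
Since 1.00390625 > 1, Kraft's inequality is NOT satisfied.
A prefix code with these lengths CANNOT exist.

Kraft sum = 1.00390625. Not satisfied.


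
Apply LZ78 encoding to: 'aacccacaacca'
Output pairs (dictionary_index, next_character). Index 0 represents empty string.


LZ78 encoding steps:
Dictionary: {0: ''}
Step 1: w='' (idx 0), next='a' -> output (0, 'a'), add 'a' as idx 1
Step 2: w='a' (idx 1), next='c' -> output (1, 'c'), add 'ac' as idx 2
Step 3: w='' (idx 0), next='c' -> output (0, 'c'), add 'c' as idx 3
Step 4: w='c' (idx 3), next='a' -> output (3, 'a'), add 'ca' as idx 4
Step 5: w='ca' (idx 4), next='a' -> output (4, 'a'), add 'caa' as idx 5
Step 6: w='c' (idx 3), next='c' -> output (3, 'c'), add 'cc' as idx 6
Step 7: w='a' (idx 1), end of input -> output (1, '')


Encoded: [(0, 'a'), (1, 'c'), (0, 'c'), (3, 'a'), (4, 'a'), (3, 'c'), (1, '')]


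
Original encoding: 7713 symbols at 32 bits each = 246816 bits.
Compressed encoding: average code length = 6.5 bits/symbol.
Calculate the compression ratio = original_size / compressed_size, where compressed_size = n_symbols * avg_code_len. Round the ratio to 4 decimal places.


original_size = n_symbols * orig_bits = 7713 * 32 = 246816 bits
compressed_size = n_symbols * avg_code_len = 7713 * 6.5 = 50134.5 bits
ratio = original_size / compressed_size = 246816 / 50134.5 = 4.9231

Compression ratio = 4.9231


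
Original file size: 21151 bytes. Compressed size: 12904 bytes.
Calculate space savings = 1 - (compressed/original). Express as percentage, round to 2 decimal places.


ratio = compressed/original = 12904/21151 = 0.610089
savings = 1 - ratio = 1 - 0.610089 = 0.389911
as a percentage: 0.389911 * 100 = 38.99%

Space savings = 1 - 12904/21151 = 38.99%


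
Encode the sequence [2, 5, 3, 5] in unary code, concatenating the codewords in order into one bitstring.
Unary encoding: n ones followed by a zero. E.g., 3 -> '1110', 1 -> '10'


Encode each number as n ones followed by a terminating 0:
  2 -> 110 (3 bits)
  5 -> 111110 (6 bits)
  3 -> 1110 (4 bits)
  5 -> 111110 (6 bits)
Total length = 3 + 6 + 4 + 6 = 19 bits.

Unary([2, 5, 3, 5]) = 1101111101110111110 (19 bits)


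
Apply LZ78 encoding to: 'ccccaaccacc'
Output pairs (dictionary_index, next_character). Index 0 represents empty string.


LZ78 encoding steps:
Dictionary: {0: ''}
Step 1: w='' (idx 0), next='c' -> output (0, 'c'), add 'c' as idx 1
Step 2: w='c' (idx 1), next='c' -> output (1, 'c'), add 'cc' as idx 2
Step 3: w='c' (idx 1), next='a' -> output (1, 'a'), add 'ca' as idx 3
Step 4: w='' (idx 0), next='a' -> output (0, 'a'), add 'a' as idx 4
Step 5: w='cc' (idx 2), next='a' -> output (2, 'a'), add 'cca' as idx 5
Step 6: w='cc' (idx 2), end of input -> output (2, '')


Encoded: [(0, 'c'), (1, 'c'), (1, 'a'), (0, 'a'), (2, 'a'), (2, '')]


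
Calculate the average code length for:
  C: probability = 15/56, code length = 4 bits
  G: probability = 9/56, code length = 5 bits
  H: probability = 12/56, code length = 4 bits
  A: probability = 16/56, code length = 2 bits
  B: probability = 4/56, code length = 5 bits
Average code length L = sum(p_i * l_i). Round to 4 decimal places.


Weighted contributions p_i * l_i:
  C: (15/56) * 4 = 60/56
  G: (9/56) * 5 = 45/56
  H: (12/56) * 4 = 48/56
  A: (16/56) * 2 = 32/56
  B: (4/56) * 5 = 20/56
Sum = (60 + 45 + 48 + 32 + 20)/56 = 205/56

L = 205/56 = 3.6607 bits/symbol


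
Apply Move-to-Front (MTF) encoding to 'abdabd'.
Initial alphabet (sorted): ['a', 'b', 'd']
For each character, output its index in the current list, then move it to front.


MTF encoding:
'a': index 0 in ['a', 'b', 'd'] -> ['a', 'b', 'd']
'b': index 1 in ['a', 'b', 'd'] -> ['b', 'a', 'd']
'd': index 2 in ['b', 'a', 'd'] -> ['d', 'b', 'a']
'a': index 2 in ['d', 'b', 'a'] -> ['a', 'd', 'b']
'b': index 2 in ['a', 'd', 'b'] -> ['b', 'a', 'd']
'd': index 2 in ['b', 'a', 'd'] -> ['d', 'b', 'a']


Output: [0, 1, 2, 2, 2, 2]


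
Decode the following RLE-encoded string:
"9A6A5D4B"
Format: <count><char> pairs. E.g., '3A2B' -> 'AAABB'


Expanding each <count><char> pair:
  9A -> 'AAAAAAAAA'
  6A -> 'AAAAAA'
  5D -> 'DDDDD'
  4B -> 'BBBB'

Decoded = AAAAAAAAAAAAAAADDDDDBBBB


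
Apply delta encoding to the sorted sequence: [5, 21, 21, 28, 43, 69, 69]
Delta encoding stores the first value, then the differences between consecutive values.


First value: 5
Deltas:
  21 - 5 = 16
  21 - 21 = 0
  28 - 21 = 7
  43 - 28 = 15
  69 - 43 = 26
  69 - 69 = 0


Delta encoded: [5, 16, 0, 7, 15, 26, 0]


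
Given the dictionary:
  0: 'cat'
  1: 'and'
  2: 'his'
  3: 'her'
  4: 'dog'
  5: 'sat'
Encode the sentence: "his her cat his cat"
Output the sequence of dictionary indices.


Look up each word in the dictionary:
  'his' -> 2
  'her' -> 3
  'cat' -> 0
  'his' -> 2
  'cat' -> 0

Encoded: [2, 3, 0, 2, 0]


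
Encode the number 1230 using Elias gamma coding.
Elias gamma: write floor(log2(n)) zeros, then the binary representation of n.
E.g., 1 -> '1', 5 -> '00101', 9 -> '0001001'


num_bits = floor(log2(1230)) + 1 = 11
leading_zeros = num_bits - 1 = 10
binary(1230) = 10011001110

Elias gamma(1230) = '0000000000' + '10011001110' = 000000000010011001110 (21 bits)


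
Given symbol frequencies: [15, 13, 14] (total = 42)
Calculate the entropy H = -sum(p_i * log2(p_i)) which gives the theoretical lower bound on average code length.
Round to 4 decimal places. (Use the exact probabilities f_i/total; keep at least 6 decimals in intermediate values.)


Per-symbol terms -p_i * log2(p_i) with p_i = f_i/42:
  p = 15/42 = 0.357143: log2(p) = -1.485427, -p*log2(p) = 0.530510
  p = 13/42 = 0.309524: log2(p) = -1.691878, -p*log2(p) = 0.523676
  p = 14/42 = 0.333333: log2(p) = -1.584963, -p*log2(p) = 0.528321
H = 0.530510 + 0.523676 + 0.528321 = 1.582507

H = 1.5825 bits/symbol


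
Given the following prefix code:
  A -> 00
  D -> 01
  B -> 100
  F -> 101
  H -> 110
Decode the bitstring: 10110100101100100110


Decoding step by step:
Bits 101 -> F
Bits 101 -> F
Bits 00 -> A
Bits 101 -> F
Bits 100 -> B
Bits 100 -> B
Bits 110 -> H


Decoded message: FFAFBBH


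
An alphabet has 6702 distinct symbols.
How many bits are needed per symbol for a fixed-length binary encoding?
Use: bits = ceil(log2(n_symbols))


log2(6702) = 12.7104
Bracket: 2^12 = 4096 < 6702 <= 2^13 = 8192
So ceil(log2(6702)) = 13

bits = ceil(log2(6702)) = ceil(12.7104) = 13 bits


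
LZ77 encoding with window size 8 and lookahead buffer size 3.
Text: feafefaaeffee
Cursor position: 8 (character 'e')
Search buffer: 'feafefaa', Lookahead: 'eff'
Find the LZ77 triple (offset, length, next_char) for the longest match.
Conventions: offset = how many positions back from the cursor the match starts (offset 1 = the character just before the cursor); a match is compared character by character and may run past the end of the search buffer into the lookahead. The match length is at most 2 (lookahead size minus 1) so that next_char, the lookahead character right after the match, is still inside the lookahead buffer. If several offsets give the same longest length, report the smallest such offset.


Try each offset into the search buffer:
  offset=1 (pos 7, char 'a'): match length 0
  offset=2 (pos 6, char 'a'): match length 0
  offset=3 (pos 5, char 'f'): match length 0
  offset=4 (pos 4, char 'e'): match length 2
  offset=5 (pos 3, char 'f'): match length 0
  offset=6 (pos 2, char 'a'): match length 0
  offset=7 (pos 1, char 'e'): match length 1
  offset=8 (pos 0, char 'f'): match length 0
Longest match has length 2 at offset 4.
next_char = character at position 8 + 2 = 10 -> 'f'

Best match: offset=4, length=2 (matching 'ef' starting at position 4)
LZ77 triple: (4, 2, 'f')


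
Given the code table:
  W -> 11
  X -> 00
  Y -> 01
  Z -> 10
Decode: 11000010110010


Decoding:
11 -> W
00 -> X
00 -> X
10 -> Z
11 -> W
00 -> X
10 -> Z


Result: WXXZWXZ


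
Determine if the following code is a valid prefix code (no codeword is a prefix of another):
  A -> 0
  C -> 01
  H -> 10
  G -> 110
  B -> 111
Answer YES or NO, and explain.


Checking each pair (does one codeword prefix another?):
  A='0' vs C='01': prefix -- VIOLATION

NO -- this is NOT a valid prefix code. A (0) is a prefix of C (01).


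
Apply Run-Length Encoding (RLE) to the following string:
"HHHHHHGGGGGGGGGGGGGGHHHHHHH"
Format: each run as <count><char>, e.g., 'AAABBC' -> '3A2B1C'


Scanning runs left to right:
  i=0: run of 'H' x 6 -> '6H'
  i=6: run of 'G' x 14 -> '14G'
  i=20: run of 'H' x 7 -> '7H'

RLE = 6H14G7H


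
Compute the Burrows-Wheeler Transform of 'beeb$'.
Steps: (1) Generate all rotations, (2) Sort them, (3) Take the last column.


Rotations (sorted):
  0: $beeb -> last char: b
  1: b$bee -> last char: e
  2: beeb$ -> last char: $
  3: eb$be -> last char: e
  4: eeb$b -> last char: b


BWT = be$eb


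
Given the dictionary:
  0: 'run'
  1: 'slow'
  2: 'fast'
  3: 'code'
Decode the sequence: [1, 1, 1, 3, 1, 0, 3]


Look up each index in the dictionary:
  1 -> 'slow'
  1 -> 'slow'
  1 -> 'slow'
  3 -> 'code'
  1 -> 'slow'
  0 -> 'run'
  3 -> 'code'

Decoded: "slow slow slow code slow run code"


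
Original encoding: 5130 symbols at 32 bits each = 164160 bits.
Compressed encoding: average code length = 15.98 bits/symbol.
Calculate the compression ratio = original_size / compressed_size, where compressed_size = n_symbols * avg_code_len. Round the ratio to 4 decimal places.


original_size = n_symbols * orig_bits = 5130 * 32 = 164160 bits
compressed_size = n_symbols * avg_code_len = 5130 * 15.98 = 81977.4 bits
ratio = original_size / compressed_size = 164160 / 81977.4 = 2.0025

Compression ratio = 2.0025


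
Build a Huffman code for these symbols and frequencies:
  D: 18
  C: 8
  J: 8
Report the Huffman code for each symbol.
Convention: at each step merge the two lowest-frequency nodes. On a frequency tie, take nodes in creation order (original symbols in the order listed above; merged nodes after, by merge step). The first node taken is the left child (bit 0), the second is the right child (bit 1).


Huffman tree construction:
Step 1: Merge C(8) + J(8) = 16
Step 2: Merge (C+J)(16) + D(18) = 34
Read each symbol's code off the tree from the root (left child = 0, right child = 1).

Codes:
  D: 1 (length 1)
  C: 00 (length 2)
  J: 01 (length 2)
Average code length: 50/34 = 1.4706 bits/symbol


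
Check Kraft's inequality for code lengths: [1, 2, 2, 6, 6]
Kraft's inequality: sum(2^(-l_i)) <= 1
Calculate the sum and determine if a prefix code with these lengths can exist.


Sum = 2^(-1) + 2^(-2) + 2^(-2) + 2^(-6) + 2^(-6)
    = 0.5 + 0.25 + 0.25 + 0.015625 + 0.015625
    = 66/64 = 1.03125
Since 1.03125 > 1, Kraft's inequality is NOT satisfied.
A prefix code with these lengths CANNOT exist.

Kraft sum = 1.03125. Not satisfied.


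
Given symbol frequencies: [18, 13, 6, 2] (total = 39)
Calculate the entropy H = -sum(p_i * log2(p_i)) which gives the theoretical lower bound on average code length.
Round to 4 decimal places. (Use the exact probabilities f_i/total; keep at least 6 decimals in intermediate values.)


Per-symbol terms -p_i * log2(p_i) with p_i = f_i/39:
  p = 18/39 = 0.461538: log2(p) = -1.115477, -p*log2(p) = 0.514836
  p = 13/39 = 0.333333: log2(p) = -1.584963, -p*log2(p) = 0.528321
  p = 6/39 = 0.153846: log2(p) = -2.700440, -p*log2(p) = 0.415452
  p = 2/39 = 0.051282: log2(p) = -4.285402, -p*log2(p) = 0.219764
H = 0.514836 + 0.528321 + 0.415452 + 0.219764 = 1.678373

H = 1.6784 bits/symbol


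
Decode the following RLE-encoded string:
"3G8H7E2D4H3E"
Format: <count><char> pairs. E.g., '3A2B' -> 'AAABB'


Expanding each <count><char> pair:
  3G -> 'GGG'
  8H -> 'HHHHHHHH'
  7E -> 'EEEEEEE'
  2D -> 'DD'
  4H -> 'HHHH'
  3E -> 'EEE'

Decoded = GGGHHHHHHHHEEEEEEEDDHHHHEEE


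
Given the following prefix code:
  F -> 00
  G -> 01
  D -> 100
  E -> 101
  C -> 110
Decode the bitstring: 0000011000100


Decoding step by step:
Bits 00 -> F
Bits 00 -> F
Bits 01 -> G
Bits 100 -> D
Bits 01 -> G
Bits 00 -> F


Decoded message: FFGDGF


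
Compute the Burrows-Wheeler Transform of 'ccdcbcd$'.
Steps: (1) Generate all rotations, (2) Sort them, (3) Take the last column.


Rotations (sorted):
  0: $ccdcbcd -> last char: d
  1: bcd$ccdc -> last char: c
  2: cbcd$ccd -> last char: d
  3: ccdcbcd$ -> last char: $
  4: cd$ccdcb -> last char: b
  5: cdcbcd$c -> last char: c
  6: d$ccdcbc -> last char: c
  7: dcbcd$cc -> last char: c


BWT = dcd$bccc


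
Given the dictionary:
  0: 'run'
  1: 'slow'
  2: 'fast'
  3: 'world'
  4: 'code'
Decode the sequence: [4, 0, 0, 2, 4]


Look up each index in the dictionary:
  4 -> 'code'
  0 -> 'run'
  0 -> 'run'
  2 -> 'fast'
  4 -> 'code'

Decoded: "code run run fast code"


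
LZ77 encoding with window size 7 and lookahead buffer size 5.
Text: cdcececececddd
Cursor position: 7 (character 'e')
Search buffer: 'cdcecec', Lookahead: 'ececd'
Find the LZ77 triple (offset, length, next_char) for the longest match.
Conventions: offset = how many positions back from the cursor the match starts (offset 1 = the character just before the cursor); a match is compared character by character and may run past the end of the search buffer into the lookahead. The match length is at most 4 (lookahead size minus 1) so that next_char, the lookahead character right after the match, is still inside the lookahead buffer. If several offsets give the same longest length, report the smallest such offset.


Try each offset into the search buffer:
  offset=1 (pos 6, char 'c'): match length 0
  offset=2 (pos 5, char 'e'): match length 4
  offset=3 (pos 4, char 'c'): match length 0
  offset=4 (pos 3, char 'e'): match length 4
  offset=5 (pos 2, char 'c'): match length 0
  offset=6 (pos 1, char 'd'): match length 0
  offset=7 (pos 0, char 'c'): match length 0
Longest match has length 4, found at offsets 2, 4; take the smallest, offset 2.
next_char = character at position 7 + 4 = 11 -> 'd'

Best match: offset=2, length=4 (matching 'ecec' starting at position 5)
LZ77 triple: (2, 4, 'd')


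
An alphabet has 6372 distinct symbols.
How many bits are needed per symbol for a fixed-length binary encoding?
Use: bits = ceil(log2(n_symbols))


log2(6372) = 12.6375
Bracket: 2^12 = 4096 < 6372 <= 2^13 = 8192
So ceil(log2(6372)) = 13

bits = ceil(log2(6372)) = ceil(12.6375) = 13 bits


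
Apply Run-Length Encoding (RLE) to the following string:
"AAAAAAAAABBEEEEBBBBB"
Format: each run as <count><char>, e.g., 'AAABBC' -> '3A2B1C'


Scanning runs left to right:
  i=0: run of 'A' x 9 -> '9A'
  i=9: run of 'B' x 2 -> '2B'
  i=11: run of 'E' x 4 -> '4E'
  i=15: run of 'B' x 5 -> '5B'

RLE = 9A2B4E5B


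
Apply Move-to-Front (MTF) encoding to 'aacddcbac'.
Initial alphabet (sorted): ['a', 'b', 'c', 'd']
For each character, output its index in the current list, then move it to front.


MTF encoding:
'a': index 0 in ['a', 'b', 'c', 'd'] -> ['a', 'b', 'c', 'd']
'a': index 0 in ['a', 'b', 'c', 'd'] -> ['a', 'b', 'c', 'd']
'c': index 2 in ['a', 'b', 'c', 'd'] -> ['c', 'a', 'b', 'd']
'd': index 3 in ['c', 'a', 'b', 'd'] -> ['d', 'c', 'a', 'b']
'd': index 0 in ['d', 'c', 'a', 'b'] -> ['d', 'c', 'a', 'b']
'c': index 1 in ['d', 'c', 'a', 'b'] -> ['c', 'd', 'a', 'b']
'b': index 3 in ['c', 'd', 'a', 'b'] -> ['b', 'c', 'd', 'a']
'a': index 3 in ['b', 'c', 'd', 'a'] -> ['a', 'b', 'c', 'd']
'c': index 2 in ['a', 'b', 'c', 'd'] -> ['c', 'a', 'b', 'd']


Output: [0, 0, 2, 3, 0, 1, 3, 3, 2]


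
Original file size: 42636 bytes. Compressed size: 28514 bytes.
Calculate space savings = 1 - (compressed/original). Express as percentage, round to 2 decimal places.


ratio = compressed/original = 28514/42636 = 0.668778
savings = 1 - ratio = 1 - 0.668778 = 0.331222
as a percentage: 0.331222 * 100 = 33.12%

Space savings = 1 - 28514/42636 = 33.12%


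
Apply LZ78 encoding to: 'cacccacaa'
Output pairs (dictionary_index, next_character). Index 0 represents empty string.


LZ78 encoding steps:
Dictionary: {0: ''}
Step 1: w='' (idx 0), next='c' -> output (0, 'c'), add 'c' as idx 1
Step 2: w='' (idx 0), next='a' -> output (0, 'a'), add 'a' as idx 2
Step 3: w='c' (idx 1), next='c' -> output (1, 'c'), add 'cc' as idx 3
Step 4: w='c' (idx 1), next='a' -> output (1, 'a'), add 'ca' as idx 4
Step 5: w='ca' (idx 4), next='a' -> output (4, 'a'), add 'caa' as idx 5


Encoded: [(0, 'c'), (0, 'a'), (1, 'c'), (1, 'a'), (4, 'a')]


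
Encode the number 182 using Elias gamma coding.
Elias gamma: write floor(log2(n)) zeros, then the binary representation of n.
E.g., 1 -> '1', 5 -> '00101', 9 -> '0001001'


num_bits = floor(log2(182)) + 1 = 8
leading_zeros = num_bits - 1 = 7
binary(182) = 10110110

Elias gamma(182) = '0000000' + '10110110' = 000000010110110 (15 bits)


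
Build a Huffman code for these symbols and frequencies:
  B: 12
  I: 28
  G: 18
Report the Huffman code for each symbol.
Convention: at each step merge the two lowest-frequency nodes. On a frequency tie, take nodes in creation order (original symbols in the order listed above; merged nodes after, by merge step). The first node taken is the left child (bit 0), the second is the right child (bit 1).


Huffman tree construction:
Step 1: Merge B(12) + G(18) = 30
Step 2: Merge I(28) + (B+G)(30) = 58
Read each symbol's code off the tree from the root (left child = 0, right child = 1).

Codes:
  B: 10 (length 2)
  I: 0 (length 1)
  G: 11 (length 2)
Average code length: 88/58 = 1.5172 bits/symbol


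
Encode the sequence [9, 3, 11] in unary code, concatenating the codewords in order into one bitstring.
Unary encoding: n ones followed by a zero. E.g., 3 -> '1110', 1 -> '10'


Encode each number as n ones followed by a terminating 0:
  9 -> 1111111110 (10 bits)
  3 -> 1110 (4 bits)
  11 -> 111111111110 (12 bits)
Total length = 10 + 4 + 12 = 26 bits.

Unary([9, 3, 11]) = 11111111101110111111111110 (26 bits)


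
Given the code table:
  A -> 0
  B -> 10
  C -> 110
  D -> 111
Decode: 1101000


Decoding:
110 -> C
10 -> B
0 -> A
0 -> A


Result: CBAA


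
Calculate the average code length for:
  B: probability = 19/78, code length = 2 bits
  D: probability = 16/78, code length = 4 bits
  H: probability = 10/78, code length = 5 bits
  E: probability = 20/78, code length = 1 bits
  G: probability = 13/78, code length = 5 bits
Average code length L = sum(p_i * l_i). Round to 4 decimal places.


Weighted contributions p_i * l_i:
  B: (19/78) * 2 = 38/78
  D: (16/78) * 4 = 64/78
  H: (10/78) * 5 = 50/78
  E: (20/78) * 1 = 20/78
  G: (13/78) * 5 = 65/78
Sum = (38 + 64 + 50 + 20 + 65)/78 = 237/78

L = 237/78 = 3.0385 bits/symbol


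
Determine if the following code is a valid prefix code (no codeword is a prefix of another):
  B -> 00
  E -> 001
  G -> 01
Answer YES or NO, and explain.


Checking each pair (does one codeword prefix another?):
  B='00' vs E='001': prefix -- VIOLATION

NO -- this is NOT a valid prefix code. B (00) is a prefix of E (001).


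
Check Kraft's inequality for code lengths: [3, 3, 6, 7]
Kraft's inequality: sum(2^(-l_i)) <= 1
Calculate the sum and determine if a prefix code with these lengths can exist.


Sum = 2^(-3) + 2^(-3) + 2^(-6) + 2^(-7)
    = 0.125 + 0.125 + 0.015625 + 0.0078125
    = 35/128 = 0.2734375
Since 0.2734375 <= 1, Kraft's inequality IS satisfied.
A prefix code with these lengths CAN exist.

Kraft sum = 0.2734375. Satisfied.


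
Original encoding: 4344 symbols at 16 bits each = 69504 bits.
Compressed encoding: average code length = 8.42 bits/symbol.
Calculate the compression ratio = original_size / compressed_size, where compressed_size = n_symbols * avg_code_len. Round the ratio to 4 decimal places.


original_size = n_symbols * orig_bits = 4344 * 16 = 69504 bits
compressed_size = n_symbols * avg_code_len = 4344 * 8.42 = 36576.48 bits
ratio = original_size / compressed_size = 69504 / 36576.48 = 1.9002

Compression ratio = 1.9002


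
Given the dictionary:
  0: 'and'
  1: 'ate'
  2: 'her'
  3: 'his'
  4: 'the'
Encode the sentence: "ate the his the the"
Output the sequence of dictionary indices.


Look up each word in the dictionary:
  'ate' -> 1
  'the' -> 4
  'his' -> 3
  'the' -> 4
  'the' -> 4

Encoded: [1, 4, 3, 4, 4]


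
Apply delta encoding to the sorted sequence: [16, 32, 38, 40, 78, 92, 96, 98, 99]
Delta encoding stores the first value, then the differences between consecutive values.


First value: 16
Deltas:
  32 - 16 = 16
  38 - 32 = 6
  40 - 38 = 2
  78 - 40 = 38
  92 - 78 = 14
  96 - 92 = 4
  98 - 96 = 2
  99 - 98 = 1


Delta encoded: [16, 16, 6, 2, 38, 14, 4, 2, 1]


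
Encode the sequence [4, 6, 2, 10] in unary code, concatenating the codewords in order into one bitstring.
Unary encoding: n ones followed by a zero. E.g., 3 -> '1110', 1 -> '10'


Encode each number as n ones followed by a terminating 0:
  4 -> 11110 (5 bits)
  6 -> 1111110 (7 bits)
  2 -> 110 (3 bits)
  10 -> 11111111110 (11 bits)
Total length = 5 + 7 + 3 + 11 = 26 bits.

Unary([4, 6, 2, 10]) = 11110111111011011111111110 (26 bits)


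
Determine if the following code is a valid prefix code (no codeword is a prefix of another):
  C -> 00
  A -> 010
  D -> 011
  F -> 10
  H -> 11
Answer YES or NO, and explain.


Checking each pair (does one codeword prefix another?):
  C='00' vs A='010': no prefix
  C='00' vs D='011': no prefix
  C='00' vs F='10': no prefix
  C='00' vs H='11': no prefix
  A='010' vs C='00': no prefix
  A='010' vs D='011': no prefix
  A='010' vs F='10': no prefix
  A='010' vs H='11': no prefix
  D='011' vs C='00': no prefix
  D='011' vs A='010': no prefix
  D='011' vs F='10': no prefix
  D='011' vs H='11': no prefix
  F='10' vs C='00': no prefix
  F='10' vs A='010': no prefix
  F='10' vs D='011': no prefix
  F='10' vs H='11': no prefix
  H='11' vs C='00': no prefix
  H='11' vs A='010': no prefix
  H='11' vs D='011': no prefix
  H='11' vs F='10': no prefix
No violation found over all pairs.

YES -- this is a valid prefix code. No codeword is a prefix of any other codeword.


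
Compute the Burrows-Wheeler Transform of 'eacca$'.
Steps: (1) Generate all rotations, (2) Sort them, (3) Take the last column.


Rotations (sorted):
  0: $eacca -> last char: a
  1: a$eacc -> last char: c
  2: acca$e -> last char: e
  3: ca$eac -> last char: c
  4: cca$ea -> last char: a
  5: eacca$ -> last char: $


BWT = aceca$


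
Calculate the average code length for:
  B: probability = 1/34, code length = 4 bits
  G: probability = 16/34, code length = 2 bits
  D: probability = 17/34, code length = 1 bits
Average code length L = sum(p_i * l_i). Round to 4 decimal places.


Weighted contributions p_i * l_i:
  B: (1/34) * 4 = 4/34
  G: (16/34) * 2 = 32/34
  D: (17/34) * 1 = 17/34
Sum = (4 + 32 + 17)/34 = 53/34

L = 53/34 = 1.5588 bits/symbol


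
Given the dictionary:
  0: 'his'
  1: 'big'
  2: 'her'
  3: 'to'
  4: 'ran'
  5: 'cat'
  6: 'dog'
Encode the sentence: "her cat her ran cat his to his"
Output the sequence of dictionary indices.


Look up each word in the dictionary:
  'her' -> 2
  'cat' -> 5
  'her' -> 2
  'ran' -> 4
  'cat' -> 5
  'his' -> 0
  'to' -> 3
  'his' -> 0

Encoded: [2, 5, 2, 4, 5, 0, 3, 0]


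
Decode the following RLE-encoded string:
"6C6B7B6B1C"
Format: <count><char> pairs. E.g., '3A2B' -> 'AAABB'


Expanding each <count><char> pair:
  6C -> 'CCCCCC'
  6B -> 'BBBBBB'
  7B -> 'BBBBBBB'
  6B -> 'BBBBBB'
  1C -> 'C'

Decoded = CCCCCCBBBBBBBBBBBBBBBBBBBC


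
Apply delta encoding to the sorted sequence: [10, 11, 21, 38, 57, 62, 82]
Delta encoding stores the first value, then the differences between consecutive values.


First value: 10
Deltas:
  11 - 10 = 1
  21 - 11 = 10
  38 - 21 = 17
  57 - 38 = 19
  62 - 57 = 5
  82 - 62 = 20


Delta encoded: [10, 1, 10, 17, 19, 5, 20]


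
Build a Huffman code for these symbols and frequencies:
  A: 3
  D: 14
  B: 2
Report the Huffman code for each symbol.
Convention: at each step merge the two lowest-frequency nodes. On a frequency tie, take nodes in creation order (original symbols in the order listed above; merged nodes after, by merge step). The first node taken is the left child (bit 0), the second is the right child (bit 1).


Huffman tree construction:
Step 1: Merge B(2) + A(3) = 5
Step 2: Merge (B+A)(5) + D(14) = 19
Read each symbol's code off the tree from the root (left child = 0, right child = 1).

Codes:
  A: 01 (length 2)
  D: 1 (length 1)
  B: 00 (length 2)
Average code length: 24/19 = 1.2632 bits/symbol


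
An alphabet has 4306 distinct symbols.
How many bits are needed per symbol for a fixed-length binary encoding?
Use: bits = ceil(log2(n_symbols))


log2(4306) = 12.0721
Bracket: 2^12 = 4096 < 4306 <= 2^13 = 8192
So ceil(log2(4306)) = 13

bits = ceil(log2(4306)) = ceil(12.0721) = 13 bits


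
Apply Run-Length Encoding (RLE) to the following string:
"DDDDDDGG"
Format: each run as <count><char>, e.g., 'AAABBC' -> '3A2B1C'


Scanning runs left to right:
  i=0: run of 'D' x 6 -> '6D'
  i=6: run of 'G' x 2 -> '2G'

RLE = 6D2G


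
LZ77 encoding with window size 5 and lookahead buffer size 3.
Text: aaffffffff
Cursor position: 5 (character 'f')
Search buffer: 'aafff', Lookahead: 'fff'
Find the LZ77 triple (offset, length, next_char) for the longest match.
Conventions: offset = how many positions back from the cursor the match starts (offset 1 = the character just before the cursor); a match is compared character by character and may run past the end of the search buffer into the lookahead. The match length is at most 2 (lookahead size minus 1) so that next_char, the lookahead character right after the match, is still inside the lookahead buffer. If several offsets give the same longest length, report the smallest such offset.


Try each offset into the search buffer:
  offset=1 (pos 4, char 'f'): match length 2
  offset=2 (pos 3, char 'f'): match length 2
  offset=3 (pos 2, char 'f'): match length 2
  offset=4 (pos 1, char 'a'): match length 0
  offset=5 (pos 0, char 'a'): match length 0
Longest match has length 2, found at offsets 1, 2, 3; take the smallest, offset 1.
next_char = character at position 5 + 2 = 7 -> 'f'

Best match: offset=1, length=2 (matching 'ff' starting at position 4)
LZ77 triple: (1, 2, 'f')


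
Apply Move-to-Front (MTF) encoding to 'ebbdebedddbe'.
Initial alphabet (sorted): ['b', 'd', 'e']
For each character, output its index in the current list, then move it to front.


MTF encoding:
'e': index 2 in ['b', 'd', 'e'] -> ['e', 'b', 'd']
'b': index 1 in ['e', 'b', 'd'] -> ['b', 'e', 'd']
'b': index 0 in ['b', 'e', 'd'] -> ['b', 'e', 'd']
'd': index 2 in ['b', 'e', 'd'] -> ['d', 'b', 'e']
'e': index 2 in ['d', 'b', 'e'] -> ['e', 'd', 'b']
'b': index 2 in ['e', 'd', 'b'] -> ['b', 'e', 'd']
'e': index 1 in ['b', 'e', 'd'] -> ['e', 'b', 'd']
'd': index 2 in ['e', 'b', 'd'] -> ['d', 'e', 'b']
'd': index 0 in ['d', 'e', 'b'] -> ['d', 'e', 'b']
'd': index 0 in ['d', 'e', 'b'] -> ['d', 'e', 'b']
'b': index 2 in ['d', 'e', 'b'] -> ['b', 'd', 'e']
'e': index 2 in ['b', 'd', 'e'] -> ['e', 'b', 'd']


Output: [2, 1, 0, 2, 2, 2, 1, 2, 0, 0, 2, 2]


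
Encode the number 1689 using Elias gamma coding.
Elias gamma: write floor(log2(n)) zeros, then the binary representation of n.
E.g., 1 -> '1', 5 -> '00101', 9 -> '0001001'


num_bits = floor(log2(1689)) + 1 = 11
leading_zeros = num_bits - 1 = 10
binary(1689) = 11010011001

Elias gamma(1689) = '0000000000' + '11010011001' = 000000000011010011001 (21 bits)


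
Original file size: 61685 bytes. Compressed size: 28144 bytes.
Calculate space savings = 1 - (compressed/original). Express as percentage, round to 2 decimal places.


ratio = compressed/original = 28144/61685 = 0.456254
savings = 1 - ratio = 1 - 0.456254 = 0.543746
as a percentage: 0.543746 * 100 = 54.37%

Space savings = 1 - 28144/61685 = 54.37%


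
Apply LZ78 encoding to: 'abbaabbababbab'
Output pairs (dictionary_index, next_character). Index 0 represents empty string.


LZ78 encoding steps:
Dictionary: {0: ''}
Step 1: w='' (idx 0), next='a' -> output (0, 'a'), add 'a' as idx 1
Step 2: w='' (idx 0), next='b' -> output (0, 'b'), add 'b' as idx 2
Step 3: w='b' (idx 2), next='a' -> output (2, 'a'), add 'ba' as idx 3
Step 4: w='a' (idx 1), next='b' -> output (1, 'b'), add 'ab' as idx 4
Step 5: w='ba' (idx 3), next='b' -> output (3, 'b'), add 'bab' as idx 5
Step 6: w='ab' (idx 4), next='b' -> output (4, 'b'), add 'abb' as idx 6
Step 7: w='ab' (idx 4), end of input -> output (4, '')


Encoded: [(0, 'a'), (0, 'b'), (2, 'a'), (1, 'b'), (3, 'b'), (4, 'b'), (4, '')]


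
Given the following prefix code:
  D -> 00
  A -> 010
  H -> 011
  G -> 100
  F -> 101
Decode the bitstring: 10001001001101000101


Decoding step by step:
Bits 100 -> G
Bits 010 -> A
Bits 010 -> A
Bits 011 -> H
Bits 010 -> A
Bits 00 -> D
Bits 101 -> F


Decoded message: GAAHADF


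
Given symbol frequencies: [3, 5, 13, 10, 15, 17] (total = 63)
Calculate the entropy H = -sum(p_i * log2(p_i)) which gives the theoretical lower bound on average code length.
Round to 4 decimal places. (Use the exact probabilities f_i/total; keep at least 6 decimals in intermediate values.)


Per-symbol terms -p_i * log2(p_i) with p_i = f_i/63:
  p = 3/63 = 0.047619: log2(p) = -4.392317, -p*log2(p) = 0.209158
  p = 5/63 = 0.079365: log2(p) = -3.655352, -p*log2(p) = 0.290107
  p = 13/63 = 0.206349: log2(p) = -2.276840, -p*log2(p) = 0.469824
  p = 10/63 = 0.158730: log2(p) = -2.655352, -p*log2(p) = 0.421484
  p = 15/63 = 0.238095: log2(p) = -2.070389, -p*log2(p) = 0.492950
  p = 17/63 = 0.269841: log2(p) = -1.889817, -p*log2(p) = 0.509951
H = 0.209158 + 0.290107 + 0.469824 + 0.421484 + 0.492950 + 0.509951 = 2.393474

H = 2.3935 bits/symbol


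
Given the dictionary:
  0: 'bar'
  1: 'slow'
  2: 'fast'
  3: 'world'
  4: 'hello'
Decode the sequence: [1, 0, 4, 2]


Look up each index in the dictionary:
  1 -> 'slow'
  0 -> 'bar'
  4 -> 'hello'
  2 -> 'fast'

Decoded: "slow bar hello fast"


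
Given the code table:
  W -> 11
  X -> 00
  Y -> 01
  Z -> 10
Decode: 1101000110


Decoding:
11 -> W
01 -> Y
00 -> X
01 -> Y
10 -> Z


Result: WYXYZ


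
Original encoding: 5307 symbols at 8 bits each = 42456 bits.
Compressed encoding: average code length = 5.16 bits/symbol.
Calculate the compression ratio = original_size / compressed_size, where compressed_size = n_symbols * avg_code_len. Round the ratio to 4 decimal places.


original_size = n_symbols * orig_bits = 5307 * 8 = 42456 bits
compressed_size = n_symbols * avg_code_len = 5307 * 5.16 = 27384.12 bits
ratio = original_size / compressed_size = 42456 / 27384.12 = 1.5504

Compression ratio = 1.5504


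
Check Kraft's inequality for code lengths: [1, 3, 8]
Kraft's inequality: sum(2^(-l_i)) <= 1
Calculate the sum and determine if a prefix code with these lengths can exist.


Sum = 2^(-1) + 2^(-3) + 2^(-8)
    = 0.5 + 0.125 + 0.00390625
    = 161/256 = 0.62890625
Since 0.62890625 <= 1, Kraft's inequality IS satisfied.
A prefix code with these lengths CAN exist.

Kraft sum = 0.62890625. Satisfied.


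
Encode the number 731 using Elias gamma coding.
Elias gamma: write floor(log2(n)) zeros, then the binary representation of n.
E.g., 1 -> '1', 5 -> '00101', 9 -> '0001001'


num_bits = floor(log2(731)) + 1 = 10
leading_zeros = num_bits - 1 = 9
binary(731) = 1011011011

Elias gamma(731) = '000000000' + '1011011011' = 0000000001011011011 (19 bits)


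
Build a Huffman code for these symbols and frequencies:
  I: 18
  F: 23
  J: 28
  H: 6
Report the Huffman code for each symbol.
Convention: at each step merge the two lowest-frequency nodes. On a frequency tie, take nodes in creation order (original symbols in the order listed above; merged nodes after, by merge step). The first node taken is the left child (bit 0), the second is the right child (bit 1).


Huffman tree construction:
Step 1: Merge H(6) + I(18) = 24
Step 2: Merge F(23) + (H+I)(24) = 47
Step 3: Merge J(28) + (F+(H+I))(47) = 75
Read each symbol's code off the tree from the root (left child = 0, right child = 1).

Codes:
  I: 111 (length 3)
  F: 10 (length 2)
  J: 0 (length 1)
  H: 110 (length 3)
Average code length: 146/75 = 1.9467 bits/symbol


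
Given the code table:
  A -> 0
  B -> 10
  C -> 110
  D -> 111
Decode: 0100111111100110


Decoding:
0 -> A
10 -> B
0 -> A
111 -> D
111 -> D
10 -> B
0 -> A
110 -> C


Result: ABADDBAC


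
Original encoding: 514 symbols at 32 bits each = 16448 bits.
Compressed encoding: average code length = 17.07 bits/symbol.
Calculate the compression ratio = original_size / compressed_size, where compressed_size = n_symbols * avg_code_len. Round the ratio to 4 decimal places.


original_size = n_symbols * orig_bits = 514 * 32 = 16448 bits
compressed_size = n_symbols * avg_code_len = 514 * 17.07 = 8773.98 bits
ratio = original_size / compressed_size = 16448 / 8773.98 = 1.8746

Compression ratio = 1.8746
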